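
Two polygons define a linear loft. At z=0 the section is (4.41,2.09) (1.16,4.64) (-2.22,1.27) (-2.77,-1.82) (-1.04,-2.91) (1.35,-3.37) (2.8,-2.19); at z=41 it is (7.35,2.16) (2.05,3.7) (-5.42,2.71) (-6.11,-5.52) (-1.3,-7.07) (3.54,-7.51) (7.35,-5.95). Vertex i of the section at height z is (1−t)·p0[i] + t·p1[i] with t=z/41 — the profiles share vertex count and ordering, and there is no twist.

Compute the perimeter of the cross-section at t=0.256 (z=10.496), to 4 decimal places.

Perimeter at t=0.256: 27.7362

Cross-section at t=0.256: each vertex is (1-t)·p0[i] + t·p1[i].
  v1: (1-0.256)·(4.41,2.09) + 0.256·(7.35,2.16) = (5.1626,2.1079)
  v2: (1-0.256)·(1.16,4.64) + 0.256·(2.05,3.7) = (1.3878,4.3994)
  v3: (1-0.256)·(-2.22,1.27) + 0.256·(-5.42,2.71) = (-3.0392,1.6386)
  v4: (1-0.256)·(-2.77,-1.82) + 0.256·(-6.11,-5.52) = (-3.6250,-2.7672)
  v5: (1-0.256)·(-1.04,-2.91) + 0.256·(-1.3,-7.07) = (-1.1066,-3.9750)
  v6: (1-0.256)·(1.35,-3.37) + 0.256·(3.54,-7.51) = (1.9106,-4.4298)
  v7: (1-0.256)·(2.8,-2.19) + 0.256·(7.35,-5.95) = (3.9648,-3.1526)
Perimeter = Σ |v_{i+1} − v_i|:
  edge 1→2: √(-3.7748² + 2.2914²) = 4.4159 (running 4.4159)
  edge 2→3: √(-4.4270² + -2.7607²) = 5.2173 (running 9.6332)
  edge 3→4: √(-0.5858² + -4.4058²) = 4.4446 (running 14.0778)
  edge 4→5: √(2.5185² + -1.2078²) = 2.7931 (running 16.8709)
  edge 5→6: √(3.0172² + -0.4549²) = 3.0513 (running 19.9222)
  edge 6→7: √(2.0542² + 1.2773²) = 2.4189 (running 22.3411)
  edge 7→1: √(1.1978² + 5.2605²) = 5.3951 (running 27.7362)
Perimeter = 27.7362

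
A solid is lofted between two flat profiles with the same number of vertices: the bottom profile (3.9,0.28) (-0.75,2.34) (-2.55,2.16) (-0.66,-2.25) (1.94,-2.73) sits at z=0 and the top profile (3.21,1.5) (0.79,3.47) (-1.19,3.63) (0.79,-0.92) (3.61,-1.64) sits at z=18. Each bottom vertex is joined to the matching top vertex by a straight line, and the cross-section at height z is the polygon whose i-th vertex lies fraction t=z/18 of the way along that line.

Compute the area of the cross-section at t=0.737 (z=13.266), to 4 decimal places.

Area at t=0.737: 15.3087

Cross-section at t=0.737: each vertex is (1-t)·p0[i] + t·p1[i].
  v1: (1-0.737)·(3.9,0.28) + 0.737·(3.21,1.5) = (3.3915,1.1791)
  v2: (1-0.737)·(-0.75,2.34) + 0.737·(0.79,3.47) = (0.3850,3.1728)
  v3: (1-0.737)·(-2.55,2.16) + 0.737·(-1.19,3.63) = (-1.5477,3.2434)
  v4: (1-0.737)·(-0.66,-2.25) + 0.737·(0.79,-0.92) = (0.4087,-1.2698)
  v5: (1-0.737)·(1.94,-2.73) + 0.737·(3.61,-1.64) = (3.1708,-1.9267)
Shoelace sum Σ(x_i·y_{i+1} − x_{i+1}·y_i):
  i=1: 3.3915·3.1728 − 0.3850·1.1791 = +10.3065 (running +10.3065)
  i=2: 0.3850·3.2434 − -1.5477·3.1728 = +6.1591 (running +16.4657)
  i=3: -1.5477·-1.2698 − 0.4087·3.2434 = +0.6398 (running +17.1055)
  i=4: 0.4087·-1.9267 − 3.1708·-1.2698 = +3.2389 (running +20.3444)
  i=5: 3.1708·1.1791 − 3.3915·-1.9267 = +10.2730 (running +30.6174)
Area = |Σ|/2 = |30.6174|/2 = 15.3087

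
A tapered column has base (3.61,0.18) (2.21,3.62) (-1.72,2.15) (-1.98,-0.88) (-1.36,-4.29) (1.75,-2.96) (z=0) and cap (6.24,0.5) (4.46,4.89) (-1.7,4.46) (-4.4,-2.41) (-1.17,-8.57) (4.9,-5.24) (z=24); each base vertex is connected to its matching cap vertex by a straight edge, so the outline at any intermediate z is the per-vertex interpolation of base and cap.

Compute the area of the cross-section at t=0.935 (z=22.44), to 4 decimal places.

Area at t=0.935: 93.3244

Cross-section at t=0.935: each vertex is (1-t)·p0[i] + t·p1[i].
  v1: (1-0.935)·(3.61,0.18) + 0.935·(6.24,0.5) = (6.0691,0.4792)
  v2: (1-0.935)·(2.21,3.62) + 0.935·(4.46,4.89) = (4.3138,4.8074)
  v3: (1-0.935)·(-1.72,2.15) + 0.935·(-1.7,4.46) = (-1.7013,4.3099)
  v4: (1-0.935)·(-1.98,-0.88) + 0.935·(-4.4,-2.41) = (-4.2427,-2.3106)
  v5: (1-0.935)·(-1.36,-4.29) + 0.935·(-1.17,-8.57) = (-1.1824,-8.2918)
  v6: (1-0.935)·(1.75,-2.96) + 0.935·(4.9,-5.24) = (4.6953,-5.0918)
Shoelace sum Σ(x_i·y_{i+1} − x_{i+1}·y_i):
  i=1: 6.0691·4.8074 − 4.3138·0.4792 = +27.1095 (running +27.1095)
  i=2: 4.3138·4.3099 − -1.7013·4.8074 = +26.7705 (running +53.8800)
  i=3: -1.7013·-2.3106 − -4.2427·4.3099 = +22.2163 (running +76.0964)
  i=4: -4.2427·-8.2918 − -1.1824·-2.3106 = +32.4477 (running +108.5441)
  i=5: -1.1824·-5.0918 − 4.6953·-8.2918 = +44.9524 (running +153.4965)
  i=6: 4.6953·0.4792 − 6.0691·-5.0918 = +33.1524 (running +186.6488)
Area = |Σ|/2 = |186.6488|/2 = 93.3244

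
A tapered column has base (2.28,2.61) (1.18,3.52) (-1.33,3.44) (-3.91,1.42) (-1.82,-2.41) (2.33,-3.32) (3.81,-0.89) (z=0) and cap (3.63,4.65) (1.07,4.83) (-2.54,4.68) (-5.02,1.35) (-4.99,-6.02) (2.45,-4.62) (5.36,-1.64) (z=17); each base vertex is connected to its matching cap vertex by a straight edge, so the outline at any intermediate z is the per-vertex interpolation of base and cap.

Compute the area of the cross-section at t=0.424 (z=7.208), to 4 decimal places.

Area at t=0.424: 55.5907

Cross-section at t=0.424: each vertex is (1-t)·p0[i] + t·p1[i].
  v1: (1-0.424)·(2.28,2.61) + 0.424·(3.63,4.65) = (2.8524,3.4750)
  v2: (1-0.424)·(1.18,3.52) + 0.424·(1.07,4.83) = (1.1334,4.0754)
  v3: (1-0.424)·(-1.33,3.44) + 0.424·(-2.54,4.68) = (-1.8430,3.9658)
  v4: (1-0.424)·(-3.91,1.42) + 0.424·(-5.02,1.35) = (-4.3806,1.3903)
  v5: (1-0.424)·(-1.82,-2.41) + 0.424·(-4.99,-6.02) = (-3.1641,-3.9406)
  v6: (1-0.424)·(2.33,-3.32) + 0.424·(2.45,-4.62) = (2.3809,-3.8712)
  v7: (1-0.424)·(3.81,-0.89) + 0.424·(5.36,-1.64) = (4.4672,-1.2080)
Shoelace sum Σ(x_i·y_{i+1} − x_{i+1}·y_i):
  i=1: 2.8524·4.0754 − 1.1334·3.4750 = +7.6864 (running +7.6864)
  i=2: 1.1334·3.9658 − -1.8430·4.0754 = +12.0058 (running +19.6922)
  i=3: -1.8430·1.3903 − -4.3806·3.9658 = +14.8102 (running +34.5024)
  i=4: -4.3806·-3.9406 − -3.1641·1.3903 = +21.6616 (running +56.1640)
  i=5: -3.1641·-3.8712 − 2.3809·-3.9406 = +21.6310 (running +77.7950)
  i=6: 2.3809·-1.2080 − 4.4672·-3.8712 = +14.4173 (running +92.2123)
  i=7: 4.4672·3.4750 − 2.8524·-1.2080 = +18.9690 (running +111.1813)
Area = |Σ|/2 = |111.1813|/2 = 55.5907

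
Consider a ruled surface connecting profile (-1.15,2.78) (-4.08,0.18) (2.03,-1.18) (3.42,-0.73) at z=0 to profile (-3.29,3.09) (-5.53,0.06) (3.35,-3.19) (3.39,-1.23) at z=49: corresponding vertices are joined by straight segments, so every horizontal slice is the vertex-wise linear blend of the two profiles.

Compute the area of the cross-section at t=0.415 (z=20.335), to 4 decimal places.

Area at t=0.415: 17.4468

Cross-section at t=0.415: each vertex is (1-t)·p0[i] + t·p1[i].
  v1: (1-0.415)·(-1.15,2.78) + 0.415·(-3.29,3.09) = (-2.0381,2.9086)
  v2: (1-0.415)·(-4.08,0.18) + 0.415·(-5.53,0.06) = (-4.6818,0.1302)
  v3: (1-0.415)·(2.03,-1.18) + 0.415·(3.35,-3.19) = (2.5778,-2.0141)
  v4: (1-0.415)·(3.42,-0.73) + 0.415·(3.39,-1.23) = (3.4075,-0.9375)
Shoelace sum Σ(x_i·y_{i+1} − x_{i+1}·y_i):
  i=1: -2.0381·0.1302 − -4.6818·2.9086 = +13.3522 (running +13.3522)
  i=2: -4.6818·-2.0141 − 2.5778·0.1302 = +9.0941 (running +22.4463)
  i=3: 2.5778·-0.9375 − 3.4075·-2.0141 = +4.4466 (running +26.8930)
  i=4: 3.4075·2.9086 − -2.0381·-0.9375 = +8.0007 (running +34.8936)
Area = |Σ|/2 = |34.8936|/2 = 17.4468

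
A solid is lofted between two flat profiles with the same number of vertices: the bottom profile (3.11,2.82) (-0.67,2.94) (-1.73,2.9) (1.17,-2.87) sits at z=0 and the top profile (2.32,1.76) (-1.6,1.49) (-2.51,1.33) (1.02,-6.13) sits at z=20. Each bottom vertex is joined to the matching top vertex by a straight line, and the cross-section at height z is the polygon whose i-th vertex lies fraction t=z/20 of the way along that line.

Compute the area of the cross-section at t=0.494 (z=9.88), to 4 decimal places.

Cross-section at t=0.494: each vertex is (1-t)·p0[i] + t·p1[i].
  v1: (1-0.494)·(3.11,2.82) + 0.494·(2.32,1.76) = (2.7197,2.2964)
  v2: (1-0.494)·(-0.67,2.94) + 0.494·(-1.6,1.49) = (-1.1294,2.2237)
  v3: (1-0.494)·(-1.73,2.9) + 0.494·(-2.51,1.33) = (-2.1153,2.1244)
  v4: (1-0.494)·(1.17,-2.87) + 0.494·(1.02,-6.13) = (1.0959,-4.4804)
Shoelace sum Σ(x_i·y_{i+1} − x_{i+1}·y_i):
  i=1: 2.7197·2.2237 − -1.1294·2.2964 = +8.6414 (running +8.6414)
  i=2: -1.1294·2.1244 − -2.1153·2.2237 = +2.3045 (running +10.9459)
  i=3: -2.1153·-4.4804 − 1.0959·2.1244 = +7.1494 (running +18.0953)
  i=4: 1.0959·2.2964 − 2.7197·-4.4804 = +14.7022 (running +32.7975)
Area = |Σ|/2 = |32.7975|/2 = 16.3988

Area at t=0.494: 16.3988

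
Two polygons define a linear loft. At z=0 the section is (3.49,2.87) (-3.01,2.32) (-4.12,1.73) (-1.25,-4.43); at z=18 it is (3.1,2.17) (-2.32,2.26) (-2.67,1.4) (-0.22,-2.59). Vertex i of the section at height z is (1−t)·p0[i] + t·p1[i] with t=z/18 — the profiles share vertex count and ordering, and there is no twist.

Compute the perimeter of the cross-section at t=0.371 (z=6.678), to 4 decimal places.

Perimeter at t=0.371: 20.8158

Cross-section at t=0.371: each vertex is (1-t)·p0[i] + t·p1[i].
  v1: (1-0.371)·(3.49,2.87) + 0.371·(3.1,2.17) = (3.3453,2.6103)
  v2: (1-0.371)·(-3.01,2.32) + 0.371·(-2.32,2.26) = (-2.7540,2.2977)
  v3: (1-0.371)·(-4.12,1.73) + 0.371·(-2.67,1.4) = (-3.5821,1.6076)
  v4: (1-0.371)·(-1.25,-4.43) + 0.371·(-0.22,-2.59) = (-0.8679,-3.7474)
Perimeter = Σ |v_{i+1} − v_i|:
  edge 1→2: √(-6.0993² + -0.3126²) = 6.1073 (running 6.1073)
  edge 2→3: √(-0.8280² + -0.6902²) = 1.0780 (running 7.1853)
  edge 3→4: √(2.7142² + -5.3549²) = 6.0035 (running 13.1888)
  edge 4→1: √(4.2132² + 6.3577²) = 7.6270 (running 20.8158)
Perimeter = 20.8158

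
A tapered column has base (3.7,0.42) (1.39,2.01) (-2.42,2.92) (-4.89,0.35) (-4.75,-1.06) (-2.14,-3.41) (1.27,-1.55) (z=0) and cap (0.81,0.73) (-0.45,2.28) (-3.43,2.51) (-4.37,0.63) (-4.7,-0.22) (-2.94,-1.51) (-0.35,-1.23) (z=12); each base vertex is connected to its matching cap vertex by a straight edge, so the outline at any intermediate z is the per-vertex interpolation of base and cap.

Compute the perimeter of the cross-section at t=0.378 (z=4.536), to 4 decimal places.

Perimeter at t=0.378: 19.3415

Cross-section at t=0.378: each vertex is (1-t)·p0[i] + t·p1[i].
  v1: (1-0.378)·(3.7,0.42) + 0.378·(0.81,0.73) = (2.6076,0.5372)
  v2: (1-0.378)·(1.39,2.01) + 0.378·(-0.45,2.28) = (0.6945,2.1121)
  v3: (1-0.378)·(-2.42,2.92) + 0.378·(-3.43,2.51) = (-2.8018,2.7650)
  v4: (1-0.378)·(-4.89,0.35) + 0.378·(-4.37,0.63) = (-4.6934,0.4558)
  v5: (1-0.378)·(-4.75,-1.06) + 0.378·(-4.7,-0.22) = (-4.7311,-0.7425)
  v6: (1-0.378)·(-2.14,-3.41) + 0.378·(-2.94,-1.51) = (-2.4424,-2.6918)
  v7: (1-0.378)·(1.27,-1.55) + 0.378·(-0.35,-1.23) = (0.6576,-1.4290)
Perimeter = Σ |v_{i+1} − v_i|:
  edge 1→2: √(-1.9131² + 1.5749²) = 2.4779 (running 2.4779)
  edge 2→3: √(-3.4963² + 0.6530²) = 3.5567 (running 6.0347)
  edge 3→4: √(-1.8917² + -2.3092²) = 2.9851 (running 9.0197)
  edge 4→5: √(-0.0377² + -1.1983²) = 1.1989 (running 10.2186)
  edge 5→6: √(2.2887² + -1.9493²) = 3.0063 (running 13.2250)
  edge 6→7: √(3.1000² + 1.2628²) = 3.3474 (running 16.5723)
  edge 7→1: √(1.9499² + 1.9662²) = 2.7692 (running 19.3415)
Perimeter = 19.3415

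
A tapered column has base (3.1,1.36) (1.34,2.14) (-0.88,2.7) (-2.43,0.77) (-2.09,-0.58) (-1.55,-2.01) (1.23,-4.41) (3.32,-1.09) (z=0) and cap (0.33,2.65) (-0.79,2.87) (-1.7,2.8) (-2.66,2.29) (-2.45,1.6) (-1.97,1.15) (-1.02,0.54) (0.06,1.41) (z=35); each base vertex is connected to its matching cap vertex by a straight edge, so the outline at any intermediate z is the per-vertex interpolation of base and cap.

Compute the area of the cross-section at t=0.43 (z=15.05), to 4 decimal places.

Cross-section at t=0.43: each vertex is (1-t)·p0[i] + t·p1[i].
  v1: (1-0.43)·(3.1,1.36) + 0.43·(0.33,2.65) = (1.9089,1.9147)
  v2: (1-0.43)·(1.34,2.14) + 0.43·(-0.79,2.87) = (0.4241,2.4539)
  v3: (1-0.43)·(-0.88,2.7) + 0.43·(-1.7,2.8) = (-1.2326,2.7430)
  v4: (1-0.43)·(-2.43,0.77) + 0.43·(-2.66,2.29) = (-2.5289,1.4236)
  v5: (1-0.43)·(-2.09,-0.58) + 0.43·(-2.45,1.6) = (-2.2448,0.3574)
  v6: (1-0.43)·(-1.55,-2.01) + 0.43·(-1.97,1.15) = (-1.7306,-0.6512)
  v7: (1-0.43)·(1.23,-4.41) + 0.43·(-1.02,0.54) = (0.2625,-2.2815)
  v8: (1-0.43)·(3.32,-1.09) + 0.43·(0.06,1.41) = (1.9182,-0.0150)
Shoelace sum Σ(x_i·y_{i+1} − x_{i+1}·y_i):
  i=1: 1.9089·2.4539 − 0.4241·1.9147 = +3.8722 (running +3.8722)
  i=2: 0.4241·2.7430 − -1.2326·2.4539 = +4.1880 (running +8.0602)
  i=3: -1.2326·1.4236 − -2.5289·2.7430 = +5.1820 (running +13.2423)
  i=4: -2.5289·0.3574 − -2.2448·1.4236 = +2.2919 (running +15.5341)
  i=5: -2.2448·-0.6512 − -1.7306·0.3574 = +2.0803 (running +17.6145)
  i=6: -1.7306·-2.2815 − 0.2625·-0.6512 = +4.1193 (running +21.7338)
  i=7: 0.2625·-0.0150 − 1.9182·-2.2815 = +4.3724 (running +26.1062)
  i=8: 1.9182·1.9147 − 1.9089·-0.0150 = +3.7014 (running +29.8076)
Area = |Σ|/2 = |29.8076|/2 = 14.9038

Area at t=0.43: 14.9038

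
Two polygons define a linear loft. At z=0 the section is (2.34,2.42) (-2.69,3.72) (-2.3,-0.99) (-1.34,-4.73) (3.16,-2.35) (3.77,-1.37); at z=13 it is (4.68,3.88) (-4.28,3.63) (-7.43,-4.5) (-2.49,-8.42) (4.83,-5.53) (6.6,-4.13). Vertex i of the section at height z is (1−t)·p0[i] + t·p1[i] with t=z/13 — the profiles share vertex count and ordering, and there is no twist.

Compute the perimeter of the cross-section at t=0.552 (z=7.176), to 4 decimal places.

Perimeter at t=0.552: 33.6725

Cross-section at t=0.552: each vertex is (1-t)·p0[i] + t·p1[i].
  v1: (1-0.552)·(2.34,2.42) + 0.552·(4.68,3.88) = (3.6317,3.2259)
  v2: (1-0.552)·(-2.69,3.72) + 0.552·(-4.28,3.63) = (-3.5677,3.6703)
  v3: (1-0.552)·(-2.3,-0.99) + 0.552·(-7.43,-4.5) = (-5.1318,-2.9275)
  v4: (1-0.552)·(-1.34,-4.73) + 0.552·(-2.49,-8.42) = (-1.9748,-6.7669)
  v5: (1-0.552)·(3.16,-2.35) + 0.552·(4.83,-5.53) = (4.0818,-4.1054)
  v6: (1-0.552)·(3.77,-1.37) + 0.552·(6.6,-4.13) = (5.3322,-2.8935)
Perimeter = Σ |v_{i+1} − v_i|:
  edge 1→2: √(-7.1994² + 0.4444²) = 7.2131 (running 7.2131)
  edge 2→3: √(-1.5641² + -6.5978²) = 6.7807 (running 13.9938)
  edge 3→4: √(3.1570² + -3.8394²) = 4.9706 (running 18.9644)
  edge 4→5: √(6.0566² + 2.6615²) = 6.6156 (running 25.5800)
  edge 5→6: √(1.2503² + 1.2118²) = 1.7412 (running 27.3212)
  edge 6→1: √(-1.7005² + 6.1194²) = 6.3513 (running 33.6725)
Perimeter = 33.6725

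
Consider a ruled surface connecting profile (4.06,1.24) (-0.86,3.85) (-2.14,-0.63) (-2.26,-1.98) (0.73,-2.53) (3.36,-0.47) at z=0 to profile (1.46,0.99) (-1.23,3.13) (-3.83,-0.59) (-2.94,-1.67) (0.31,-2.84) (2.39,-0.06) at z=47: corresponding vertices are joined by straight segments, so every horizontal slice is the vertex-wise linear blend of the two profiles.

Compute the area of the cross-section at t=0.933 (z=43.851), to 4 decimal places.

Cross-section at t=0.933: each vertex is (1-t)·p0[i] + t·p1[i].
  v1: (1-0.933)·(4.06,1.24) + 0.933·(1.46,0.99) = (1.6342,1.0067)
  v2: (1-0.933)·(-0.86,3.85) + 0.933·(-1.23,3.13) = (-1.2052,3.1782)
  v3: (1-0.933)·(-2.14,-0.63) + 0.933·(-3.83,-0.59) = (-3.7168,-0.5927)
  v4: (1-0.933)·(-2.26,-1.98) + 0.933·(-2.94,-1.67) = (-2.8944,-1.6908)
  v5: (1-0.933)·(0.73,-2.53) + 0.933·(0.31,-2.84) = (0.3381,-2.8192)
  v6: (1-0.933)·(3.36,-0.47) + 0.933·(2.39,-0.06) = (2.4550,-0.0875)
Shoelace sum Σ(x_i·y_{i+1} − x_{i+1}·y_i):
  i=1: 1.6342·3.1782 − -1.2052·1.0067 = +6.4072 (running +6.4072)
  i=2: -1.2052·-0.5927 − -3.7168·3.1782 = +12.5271 (running +18.9343)
  i=3: -3.7168·-1.6908 − -2.8944·-0.5927 = +4.5687 (running +23.5030)
  i=4: -2.8944·-2.8192 − 0.3381·-1.6908 = +8.7318 (running +32.2349)
  i=5: 0.3381·-0.0875 − 2.4550·-2.8192 = +6.8916 (running +39.1265)
  i=6: 2.4550·1.0067 − 1.6342·-0.0875 = +2.6145 (running +41.7410)
Area = |Σ|/2 = |41.7410|/2 = 20.8705

Area at t=0.933: 20.8705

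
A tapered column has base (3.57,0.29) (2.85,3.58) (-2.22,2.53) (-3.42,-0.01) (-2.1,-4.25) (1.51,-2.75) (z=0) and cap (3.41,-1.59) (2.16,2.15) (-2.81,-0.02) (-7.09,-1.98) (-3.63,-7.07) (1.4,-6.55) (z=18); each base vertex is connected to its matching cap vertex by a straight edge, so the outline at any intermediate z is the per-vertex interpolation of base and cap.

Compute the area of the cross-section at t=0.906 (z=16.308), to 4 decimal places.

Cross-section at t=0.906: each vertex is (1-t)·p0[i] + t·p1[i].
  v1: (1-0.906)·(3.57,0.29) + 0.906·(3.41,-1.59) = (3.4250,-1.4133)
  v2: (1-0.906)·(2.85,3.58) + 0.906·(2.16,2.15) = (2.2249,2.2844)
  v3: (1-0.906)·(-2.22,2.53) + 0.906·(-2.81,-0.02) = (-2.7545,0.2197)
  v4: (1-0.906)·(-3.42,-0.01) + 0.906·(-7.09,-1.98) = (-6.7450,-1.7948)
  v5: (1-0.906)·(-2.1,-4.25) + 0.906·(-3.63,-7.07) = (-3.4862,-6.8049)
  v6: (1-0.906)·(1.51,-2.75) + 0.906·(1.4,-6.55) = (1.4103,-6.1928)
Shoelace sum Σ(x_i·y_{i+1} − x_{i+1}·y_i):
  i=1: 3.4250·2.2844 − 2.2249·-1.4133 = +10.9686 (running +10.9686)
  i=2: 2.2249·0.2197 − -2.7545·2.2844 = +6.7813 (running +17.7499)
  i=3: -2.7545·-1.7948 − -6.7450·0.2197 = +6.4258 (running +24.1757)
  i=4: -6.7450·-6.8049 − -3.4862·-1.7948 = +39.6423 (running +63.8179)
  i=5: -3.4862·-6.1928 − 1.4103·-6.8049 = +31.1865 (running +95.0044)
  i=6: 1.4103·-1.4133 − 3.4250·-6.1928 = +19.2174 (running +114.2218)
Area = |Σ|/2 = |114.2218|/2 = 57.1109

Area at t=0.906: 57.1109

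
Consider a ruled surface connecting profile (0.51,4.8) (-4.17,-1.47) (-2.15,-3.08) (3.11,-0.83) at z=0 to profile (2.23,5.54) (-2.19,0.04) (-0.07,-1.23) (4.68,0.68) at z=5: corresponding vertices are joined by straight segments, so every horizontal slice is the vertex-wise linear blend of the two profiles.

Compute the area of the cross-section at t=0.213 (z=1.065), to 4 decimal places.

Cross-section at t=0.213: each vertex is (1-t)·p0[i] + t·p1[i].
  v1: (1-0.213)·(0.51,4.8) + 0.213·(2.23,5.54) = (0.8764,4.9576)
  v2: (1-0.213)·(-4.17,-1.47) + 0.213·(-2.19,0.04) = (-3.7483,-1.1484)
  v3: (1-0.213)·(-2.15,-3.08) + 0.213·(-0.07,-1.23) = (-1.7070,-2.6860)
  v4: (1-0.213)·(3.11,-0.83) + 0.213·(4.68,0.68) = (3.4444,-0.5084)
Shoelace sum Σ(x_i·y_{i+1} − x_{i+1}·y_i):
  i=1: 0.8764·-1.1484 − -3.7483·4.9576 = +17.5761 (running +17.5761)
  i=2: -3.7483·-2.6860 − -1.7070·-1.1484 = +8.1074 (running +25.6835)
  i=3: -1.7070·-0.5084 − 3.4444·-2.6860 = +10.1193 (running +35.8028)
  i=4: 3.4444·4.9576 − 0.8764·-0.5084 = +17.5216 (running +53.3244)
Area = |Σ|/2 = |53.3244|/2 = 26.6622

Area at t=0.213: 26.6622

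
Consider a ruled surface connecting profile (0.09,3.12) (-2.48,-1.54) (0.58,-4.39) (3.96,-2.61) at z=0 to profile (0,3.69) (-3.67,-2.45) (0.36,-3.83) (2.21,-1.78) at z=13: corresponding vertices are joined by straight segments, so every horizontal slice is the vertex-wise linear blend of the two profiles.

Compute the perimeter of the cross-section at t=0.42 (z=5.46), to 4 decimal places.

Perimeter at t=0.42: 19.9969

Cross-section at t=0.42: each vertex is (1-t)·p0[i] + t·p1[i].
  v1: (1-0.42)·(0.09,3.12) + 0.42·(0,3.69) = (0.0522,3.3594)
  v2: (1-0.42)·(-2.48,-1.54) + 0.42·(-3.67,-2.45) = (-2.9798,-1.9222)
  v3: (1-0.42)·(0.58,-4.39) + 0.42·(0.36,-3.83) = (0.4876,-4.1548)
  v4: (1-0.42)·(3.96,-2.61) + 0.42·(2.21,-1.78) = (3.2250,-2.2614)
Perimeter = Σ |v_{i+1} − v_i|:
  edge 1→2: √(-3.0320² + -5.2816²) = 6.0900 (running 6.0900)
  edge 2→3: √(3.4674² + -2.2326²) = 4.1240 (running 10.2140)
  edge 3→4: √(2.7374² + 1.8934²) = 3.3284 (running 13.5424)
  edge 4→1: √(-3.1728² + 5.6208²) = 6.4545 (running 19.9969)
Perimeter = 19.9969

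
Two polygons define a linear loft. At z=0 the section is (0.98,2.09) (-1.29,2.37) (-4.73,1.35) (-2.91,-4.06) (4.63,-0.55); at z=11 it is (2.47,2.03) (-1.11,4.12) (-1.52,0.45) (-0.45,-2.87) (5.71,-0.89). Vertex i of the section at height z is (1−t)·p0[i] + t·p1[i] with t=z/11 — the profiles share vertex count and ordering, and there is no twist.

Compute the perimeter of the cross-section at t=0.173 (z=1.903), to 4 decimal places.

Perimeter at t=0.173: 23.6255

Cross-section at t=0.173: each vertex is (1-t)·p0[i] + t·p1[i].
  v1: (1-0.173)·(0.98,2.09) + 0.173·(2.47,2.03) = (1.2378,2.0796)
  v2: (1-0.173)·(-1.29,2.37) + 0.173·(-1.11,4.12) = (-1.2589,2.6727)
  v3: (1-0.173)·(-4.73,1.35) + 0.173·(-1.52,0.45) = (-4.1747,1.1943)
  v4: (1-0.173)·(-2.91,-4.06) + 0.173·(-0.45,-2.87) = (-2.4844,-3.8541)
  v5: (1-0.173)·(4.63,-0.55) + 0.173·(5.71,-0.89) = (4.8168,-0.6088)
Perimeter = Σ |v_{i+1} − v_i|:
  edge 1→2: √(-2.4966² + 0.5931²) = 2.5661 (running 2.5661)
  edge 2→3: √(-2.9158² + -1.4784²) = 3.2692 (running 5.8353)
  edge 3→4: √(1.6902² + -5.0484²) = 5.3239 (running 11.1592)
  edge 4→5: √(7.3013² + 3.2453²) = 7.9900 (running 19.1492)
  edge 5→1: √(-3.5791² + 2.6884²) = 4.4763 (running 23.6255)
Perimeter = 23.6255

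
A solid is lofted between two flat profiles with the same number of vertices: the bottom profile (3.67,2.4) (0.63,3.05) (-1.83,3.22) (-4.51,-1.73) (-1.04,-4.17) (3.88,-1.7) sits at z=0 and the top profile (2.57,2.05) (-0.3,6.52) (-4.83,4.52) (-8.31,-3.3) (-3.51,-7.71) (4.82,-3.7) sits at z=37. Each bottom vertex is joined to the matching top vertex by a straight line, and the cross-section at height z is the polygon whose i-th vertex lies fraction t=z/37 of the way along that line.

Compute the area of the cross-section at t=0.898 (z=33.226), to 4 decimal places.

Area at t=0.898: 103.1269

Cross-section at t=0.898: each vertex is (1-t)·p0[i] + t·p1[i].
  v1: (1-0.898)·(3.67,2.4) + 0.898·(2.57,2.05) = (2.6822,2.0857)
  v2: (1-0.898)·(0.63,3.05) + 0.898·(-0.3,6.52) = (-0.2051,6.1661)
  v3: (1-0.898)·(-1.83,3.22) + 0.898·(-4.83,4.52) = (-4.5240,4.3874)
  v4: (1-0.898)·(-4.51,-1.73) + 0.898·(-8.31,-3.3) = (-7.9224,-3.1399)
  v5: (1-0.898)·(-1.04,-4.17) + 0.898·(-3.51,-7.71) = (-3.2581,-7.3489)
  v6: (1-0.898)·(3.88,-1.7) + 0.898·(4.82,-3.7) = (4.7241,-3.4960)
Shoelace sum Σ(x_i·y_{i+1} − x_{i+1}·y_i):
  i=1: 2.6822·6.1661 − -0.2051·2.0857 = +16.9665 (running +16.9665)
  i=2: -0.2051·4.3874 − -4.5240·6.1661 = +26.9952 (running +43.9617)
  i=3: -4.5240·-3.1399 − -7.9224·4.3874 = +48.9635 (running +92.9252)
  i=4: -7.9224·-7.3489 − -3.2581·-3.1399 = +47.9912 (running +140.9164)
  i=5: -3.2581·-3.4960 − 4.7241·-7.3489 = +46.1074 (running +187.0237)
  i=6: 4.7241·2.0857 − 2.6822·-3.4960 = +19.2301 (running +206.2538)
Area = |Σ|/2 = |206.2538|/2 = 103.1269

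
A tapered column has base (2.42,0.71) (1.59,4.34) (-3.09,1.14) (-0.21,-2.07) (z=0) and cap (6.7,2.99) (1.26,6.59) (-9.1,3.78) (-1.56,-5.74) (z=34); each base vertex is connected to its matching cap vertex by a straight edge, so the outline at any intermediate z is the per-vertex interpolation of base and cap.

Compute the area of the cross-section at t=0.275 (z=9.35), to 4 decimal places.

Cross-section at t=0.275: each vertex is (1-t)·p0[i] + t·p1[i].
  v1: (1-0.275)·(2.42,0.71) + 0.275·(6.7,2.99) = (3.5970,1.3370)
  v2: (1-0.275)·(1.59,4.34) + 0.275·(1.26,6.59) = (1.4992,4.9588)
  v3: (1-0.275)·(-3.09,1.14) + 0.275·(-9.1,3.78) = (-4.7427,1.8660)
  v4: (1-0.275)·(-0.21,-2.07) + 0.275·(-1.56,-5.74) = (-0.5813,-3.0793)
Shoelace sum Σ(x_i·y_{i+1} − x_{i+1}·y_i):
  i=1: 3.5970·4.9588 − 1.4992·1.3370 = +15.8321 (running +15.8321)
  i=2: 1.4992·1.8660 − -4.7427·4.9588 = +26.3157 (running +42.1478)
  i=3: -4.7427·-3.0793 − -0.5813·1.8660 = +15.6887 (running +57.8366)
  i=4: -0.5813·1.3370 − 3.5970·-3.0793 = +10.2989 (running +68.1355)
Area = |Σ|/2 = |68.1355|/2 = 34.0677

Area at t=0.275: 34.0677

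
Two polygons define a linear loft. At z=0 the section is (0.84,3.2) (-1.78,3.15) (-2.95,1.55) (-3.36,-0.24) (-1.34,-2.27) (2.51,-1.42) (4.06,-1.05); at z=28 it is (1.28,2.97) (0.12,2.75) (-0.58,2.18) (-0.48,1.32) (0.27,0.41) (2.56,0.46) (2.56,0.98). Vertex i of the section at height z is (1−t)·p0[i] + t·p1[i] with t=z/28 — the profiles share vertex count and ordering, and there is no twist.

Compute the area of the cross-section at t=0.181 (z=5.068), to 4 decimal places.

Area at t=0.181: 21.5280

Cross-section at t=0.181: each vertex is (1-t)·p0[i] + t·p1[i].
  v1: (1-0.181)·(0.84,3.2) + 0.181·(1.28,2.97) = (0.9196,3.1584)
  v2: (1-0.181)·(-1.78,3.15) + 0.181·(0.12,2.75) = (-1.4361,3.0776)
  v3: (1-0.181)·(-2.95,1.55) + 0.181·(-0.58,2.18) = (-2.5210,1.6640)
  v4: (1-0.181)·(-3.36,-0.24) + 0.181·(-0.48,1.32) = (-2.8387,0.0424)
  v5: (1-0.181)·(-1.34,-2.27) + 0.181·(0.27,0.41) = (-1.0486,-1.7849)
  v6: (1-0.181)·(2.51,-1.42) + 0.181·(2.56,0.46) = (2.5191,-1.0797)
  v7: (1-0.181)·(4.06,-1.05) + 0.181·(2.56,0.98) = (3.7885,-0.6826)
Shoelace sum Σ(x_i·y_{i+1} − x_{i+1}·y_i):
  i=1: 0.9196·3.0776 − -1.4361·3.1584 = +7.3660 (running +7.3660)
  i=2: -1.4361·1.6640 − -2.5210·3.0776 = +5.3690 (running +12.7350)
  i=3: -2.5210·0.0424 − -2.8387·1.6640 = +4.6169 (running +17.3520)
  i=4: -2.8387·-1.7849 − -1.0486·0.0424 = +5.1113 (running +22.4633)
  i=5: -1.0486·-1.0797 − 2.5191·-1.7849 = +5.6285 (running +28.0917)
  i=6: 2.5191·-0.6826 − 3.7885·-1.0797 = +2.3711 (running +30.4628)
  i=7: 3.7885·3.1584 − 0.9196·-0.6826 = +12.5932 (running +43.0560)
Area = |Σ|/2 = |43.0560|/2 = 21.5280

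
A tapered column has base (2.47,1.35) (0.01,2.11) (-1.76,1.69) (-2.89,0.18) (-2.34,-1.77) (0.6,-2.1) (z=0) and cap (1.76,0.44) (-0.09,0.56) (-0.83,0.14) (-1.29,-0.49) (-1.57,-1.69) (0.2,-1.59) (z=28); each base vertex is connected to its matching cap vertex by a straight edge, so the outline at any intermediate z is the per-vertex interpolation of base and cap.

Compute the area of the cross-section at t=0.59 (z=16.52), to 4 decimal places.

Cross-section at t=0.59: each vertex is (1-t)·p0[i] + t·p1[i].
  v1: (1-0.59)·(2.47,1.35) + 0.59·(1.76,0.44) = (2.0511,0.8131)
  v2: (1-0.59)·(0.01,2.11) + 0.59·(-0.09,0.56) = (-0.0490,1.1955)
  v3: (1-0.59)·(-1.76,1.69) + 0.59·(-0.83,0.14) = (-1.2113,0.7755)
  v4: (1-0.59)·(-2.89,0.18) + 0.59·(-1.29,-0.49) = (-1.9460,-0.2153)
  v5: (1-0.59)·(-2.34,-1.77) + 0.59·(-1.57,-1.69) = (-1.8857,-1.7228)
  v6: (1-0.59)·(0.6,-2.1) + 0.59·(0.2,-1.59) = (0.3640,-1.7991)
Shoelace sum Σ(x_i·y_{i+1} − x_{i+1}·y_i):
  i=1: 2.0511·1.1955 − -0.0490·0.8131 = +2.4919 (running +2.4919)
  i=2: -0.0490·0.7755 − -1.2113·1.1955 = +1.4101 (running +3.9020)
  i=3: -1.2113·-0.2153 − -1.9460·0.7755 = +1.7699 (running +5.6720)
  i=4: -1.9460·-1.7228 − -1.8857·-0.2153 = +2.9466 (running +8.6185)
  i=5: -1.8857·-1.7991 − 0.3640·-1.7228 = +4.0197 (running +12.6382)
  i=6: 0.3640·0.8131 − 2.0511·-1.7991 = +3.9861 (running +16.6243)
Area = |Σ|/2 = |16.6243|/2 = 8.3121

Area at t=0.59: 8.3121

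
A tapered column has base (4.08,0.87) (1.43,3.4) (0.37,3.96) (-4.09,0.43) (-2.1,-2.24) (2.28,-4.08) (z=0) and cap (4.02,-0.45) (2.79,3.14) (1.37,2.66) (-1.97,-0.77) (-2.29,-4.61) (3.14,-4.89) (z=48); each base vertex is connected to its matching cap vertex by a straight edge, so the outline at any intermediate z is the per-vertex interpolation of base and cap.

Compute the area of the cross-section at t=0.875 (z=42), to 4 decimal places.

Area at t=0.875: 36.5490

Cross-section at t=0.875: each vertex is (1-t)·p0[i] + t·p1[i].
  v1: (1-0.875)·(4.08,0.87) + 0.875·(4.02,-0.45) = (4.0275,-0.2850)
  v2: (1-0.875)·(1.43,3.4) + 0.875·(2.79,3.14) = (2.6200,3.1725)
  v3: (1-0.875)·(0.37,3.96) + 0.875·(1.37,2.66) = (1.2450,2.8225)
  v4: (1-0.875)·(-4.09,0.43) + 0.875·(-1.97,-0.77) = (-2.2350,-0.6200)
  v5: (1-0.875)·(-2.1,-2.24) + 0.875·(-2.29,-4.61) = (-2.2663,-4.3138)
  v6: (1-0.875)·(2.28,-4.08) + 0.875·(3.14,-4.89) = (3.0325,-4.7887)
Shoelace sum Σ(x_i·y_{i+1} − x_{i+1}·y_i):
  i=1: 4.0275·3.1725 − 2.6200·-0.2850 = +13.5239 (running +13.5239)
  i=2: 2.6200·2.8225 − 1.2450·3.1725 = +3.4452 (running +16.9691)
  i=3: 1.2450·-0.6200 − -2.2350·2.8225 = +5.5364 (running +22.5055)
  i=4: -2.2350·-4.3138 − -2.2663·-0.6200 = +8.2362 (running +30.7417)
  i=5: -2.2663·-4.7887 − 3.0325·-4.3138 = +23.9340 (running +54.6756)
  i=6: 3.0325·-0.2850 − 4.0275·-4.7887 = +18.4224 (running +73.0981)
Area = |Σ|/2 = |73.0981|/2 = 36.5490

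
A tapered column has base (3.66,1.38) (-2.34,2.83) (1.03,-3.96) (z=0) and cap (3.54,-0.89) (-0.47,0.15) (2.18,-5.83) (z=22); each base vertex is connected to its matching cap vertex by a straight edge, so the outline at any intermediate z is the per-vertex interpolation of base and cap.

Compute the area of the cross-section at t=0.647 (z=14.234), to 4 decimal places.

Area at t=0.647: 13.0437

Cross-section at t=0.647: each vertex is (1-t)·p0[i] + t·p1[i].
  v1: (1-0.647)·(3.66,1.38) + 0.647·(3.54,-0.89) = (3.5824,-0.0887)
  v2: (1-0.647)·(-2.34,2.83) + 0.647·(-0.47,0.15) = (-1.1301,1.0960)
  v3: (1-0.647)·(1.03,-3.96) + 0.647·(2.18,-5.83) = (1.7740,-5.1699)
Shoelace sum Σ(x_i·y_{i+1} − x_{i+1}·y_i):
  i=1: 3.5824·1.0960 − -1.1301·-0.0887 = +3.8262 (running +3.8262)
  i=2: -1.1301·-5.1699 − 1.7740·1.0960 = +3.8981 (running +7.7243)
  i=3: 1.7740·-0.0887 − 3.5824·-5.1699 = +18.3631 (running +26.0874)
Area = |Σ|/2 = |26.0874|/2 = 13.0437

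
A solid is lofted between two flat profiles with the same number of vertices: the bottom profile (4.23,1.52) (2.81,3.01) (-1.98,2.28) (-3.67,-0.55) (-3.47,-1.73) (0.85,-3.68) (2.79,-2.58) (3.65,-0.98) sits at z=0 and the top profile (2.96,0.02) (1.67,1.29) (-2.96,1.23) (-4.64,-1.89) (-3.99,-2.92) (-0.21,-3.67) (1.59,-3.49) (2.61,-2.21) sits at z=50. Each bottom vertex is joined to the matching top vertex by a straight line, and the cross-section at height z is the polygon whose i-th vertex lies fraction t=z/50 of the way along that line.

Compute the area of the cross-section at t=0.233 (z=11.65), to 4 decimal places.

Cross-section at t=0.233: each vertex is (1-t)·p0[i] + t·p1[i].
  v1: (1-0.233)·(4.23,1.52) + 0.233·(2.96,0.02) = (3.9341,1.1705)
  v2: (1-0.233)·(2.81,3.01) + 0.233·(1.67,1.29) = (2.5444,2.6092)
  v3: (1-0.233)·(-1.98,2.28) + 0.233·(-2.96,1.23) = (-2.2083,2.0353)
  v4: (1-0.233)·(-3.67,-0.55) + 0.233·(-4.64,-1.89) = (-3.8960,-0.8622)
  v5: (1-0.233)·(-3.47,-1.73) + 0.233·(-3.99,-2.92) = (-3.5912,-2.0073)
  v6: (1-0.233)·(0.85,-3.68) + 0.233·(-0.21,-3.67) = (0.6030,-3.6777)
  v7: (1-0.233)·(2.79,-2.58) + 0.233·(1.59,-3.49) = (2.5104,-2.7920)
  v8: (1-0.233)·(3.65,-0.98) + 0.233·(2.61,-2.21) = (3.4077,-1.2666)
Shoelace sum Σ(x_i·y_{i+1} − x_{i+1}·y_i):
  i=1: 3.9341·2.6092 − 2.5444·1.1705 = +7.2868 (running +7.2868)
  i=2: 2.5444·2.0353 − -2.2083·2.6092 = +10.9408 (running +18.2276)
  i=3: -2.2083·-0.8622 − -3.8960·2.0353 = +9.8338 (running +28.0614)
  i=4: -3.8960·-2.0073 − -3.5912·-0.8622 = +4.7240 (running +32.7854)
  i=5: -3.5912·-3.6777 − 0.6030·-2.0073 = +14.4175 (running +47.2029)
  i=6: 0.6030·-2.7920 − 2.5104·-3.6777 = +7.5488 (running +54.7517)
  i=7: 2.5104·-1.2666 − 3.4077·-2.7920 = +6.3347 (running +61.0864)
  i=8: 3.4077·1.1705 − 3.9341·-1.2666 = +8.9716 (running +70.0579)
Area = |Σ|/2 = |70.0579|/2 = 35.0290

Area at t=0.233: 35.0290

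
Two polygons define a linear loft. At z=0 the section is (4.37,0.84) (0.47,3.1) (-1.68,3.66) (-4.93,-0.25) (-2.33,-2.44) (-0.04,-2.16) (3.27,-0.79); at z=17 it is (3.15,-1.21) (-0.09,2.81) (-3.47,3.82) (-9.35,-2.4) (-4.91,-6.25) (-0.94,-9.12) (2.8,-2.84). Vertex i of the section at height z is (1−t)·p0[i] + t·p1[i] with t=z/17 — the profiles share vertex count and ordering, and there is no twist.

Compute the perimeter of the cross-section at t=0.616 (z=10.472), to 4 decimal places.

Perimeter at t=0.616: 31.1411

Cross-section at t=0.616: each vertex is (1-t)·p0[i] + t·p1[i].
  v1: (1-0.616)·(4.37,0.84) + 0.616·(3.15,-1.21) = (3.6185,-0.4228)
  v2: (1-0.616)·(0.47,3.1) + 0.616·(-0.09,2.81) = (0.1250,2.9214)
  v3: (1-0.616)·(-1.68,3.66) + 0.616·(-3.47,3.82) = (-2.7826,3.7586)
  v4: (1-0.616)·(-4.93,-0.25) + 0.616·(-9.35,-2.4) = (-7.6527,-1.5744)
  v5: (1-0.616)·(-2.33,-2.44) + 0.616·(-4.91,-6.25) = (-3.9193,-4.7870)
  v6: (1-0.616)·(-0.04,-2.16) + 0.616·(-0.94,-9.12) = (-0.5944,-6.4474)
  v7: (1-0.616)·(3.27,-0.79) + 0.616·(2.8,-2.84) = (2.9805,-2.0528)
Perimeter = Σ |v_{i+1} − v_i|:
  edge 1→2: √(-3.4934² + 3.3442²) = 4.8361 (running 4.8361)
  edge 2→3: √(-2.9077² + 0.8372²) = 3.0258 (running 7.8619)
  edge 3→4: √(-4.8701² + -5.3330²) = 7.2221 (running 15.0839)
  edge 4→5: √(3.7334² + -3.2126²) = 4.9254 (running 20.0093)
  edge 5→6: √(3.3249² + -1.6604²) = 3.7164 (running 23.7257)
  edge 6→7: √(3.5749² + 4.3946²) = 5.6650 (running 29.3907)
  edge 7→1: √(0.6380² + 1.6300²) = 1.7504 (running 31.1411)
Perimeter = 31.1411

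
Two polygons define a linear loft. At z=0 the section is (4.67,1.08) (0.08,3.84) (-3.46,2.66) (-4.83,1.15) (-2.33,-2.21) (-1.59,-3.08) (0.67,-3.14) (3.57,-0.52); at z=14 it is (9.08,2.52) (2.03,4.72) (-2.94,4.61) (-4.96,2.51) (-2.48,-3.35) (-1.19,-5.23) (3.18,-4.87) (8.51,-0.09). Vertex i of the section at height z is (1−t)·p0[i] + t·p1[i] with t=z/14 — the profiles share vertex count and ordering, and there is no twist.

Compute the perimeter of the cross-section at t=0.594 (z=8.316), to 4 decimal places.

Cross-section at t=0.594: each vertex is (1-t)·p0[i] + t·p1[i].
  v1: (1-0.594)·(4.67,1.08) + 0.594·(9.08,2.52) = (7.2895,1.9354)
  v2: (1-0.594)·(0.08,3.84) + 0.594·(2.03,4.72) = (1.2383,4.3627)
  v3: (1-0.594)·(-3.46,2.66) + 0.594·(-2.94,4.61) = (-3.1511,3.8183)
  v4: (1-0.594)·(-4.83,1.15) + 0.594·(-4.96,2.51) = (-4.9072,1.9578)
  v5: (1-0.594)·(-2.33,-2.21) + 0.594·(-2.48,-3.35) = (-2.4191,-2.8872)
  v6: (1-0.594)·(-1.59,-3.08) + 0.594·(-1.19,-5.23) = (-1.3524,-4.3571)
  v7: (1-0.594)·(0.67,-3.14) + 0.594·(3.18,-4.87) = (2.1609,-4.1676)
  v8: (1-0.594)·(3.57,-0.52) + 0.594·(8.51,-0.09) = (6.5044,-0.2646)
Perimeter = Σ |v_{i+1} − v_i|:
  edge 1→2: √(-6.0512² + 2.4274²) = 6.5199 (running 6.5199)
  edge 2→3: √(-4.3894² + -0.5444²) = 4.4231 (running 10.9430)
  edge 3→4: √(-1.7561² + -1.8605²) = 2.5584 (running 13.5013)
  edge 4→5: √(2.4881² + -4.8450²) = 5.4465 (running 18.9479)
  edge 5→6: √(1.0667² + -1.4699²) = 1.8162 (running 20.7641)
  edge 6→7: √(3.5133² + 0.1895²) = 3.5184 (running 24.2825)
  edge 7→8: √(4.3434² + 3.9030²) = 5.8394 (running 30.1220)
  edge 8→1: √(0.7852² + 2.1999²) = 2.3359 (running 32.4578)
Perimeter = 32.4578

Perimeter at t=0.594: 32.4578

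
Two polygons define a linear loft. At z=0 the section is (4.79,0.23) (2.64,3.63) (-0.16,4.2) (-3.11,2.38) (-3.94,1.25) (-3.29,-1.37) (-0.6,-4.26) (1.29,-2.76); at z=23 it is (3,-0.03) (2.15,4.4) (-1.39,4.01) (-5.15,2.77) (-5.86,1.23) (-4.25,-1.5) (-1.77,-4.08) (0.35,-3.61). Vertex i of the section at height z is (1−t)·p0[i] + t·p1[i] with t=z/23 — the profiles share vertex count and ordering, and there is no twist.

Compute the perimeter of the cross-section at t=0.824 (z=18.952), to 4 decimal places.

Perimeter at t=0.824: 26.6546

Cross-section at t=0.824: each vertex is (1-t)·p0[i] + t·p1[i].
  v1: (1-0.824)·(4.79,0.23) + 0.824·(3,-0.03) = (3.3150,0.0158)
  v2: (1-0.824)·(2.64,3.63) + 0.824·(2.15,4.4) = (2.2362,4.2645)
  v3: (1-0.824)·(-0.16,4.2) + 0.824·(-1.39,4.01) = (-1.1735,4.0434)
  v4: (1-0.824)·(-3.11,2.38) + 0.824·(-5.15,2.77) = (-4.7910,2.7014)
  v5: (1-0.824)·(-3.94,1.25) + 0.824·(-5.86,1.23) = (-5.5221,1.2335)
  v6: (1-0.824)·(-3.29,-1.37) + 0.824·(-4.25,-1.5) = (-4.0810,-1.4771)
  v7: (1-0.824)·(-0.6,-4.26) + 0.824·(-1.77,-4.08) = (-1.5641,-4.1117)
  v8: (1-0.824)·(1.29,-2.76) + 0.824·(0.35,-3.61) = (0.5154,-3.4604)
Perimeter = Σ |v_{i+1} − v_i|:
  edge 1→2: √(-1.0788² + 4.2487²) = 4.3835 (running 4.3835)
  edge 2→3: √(-3.4098² + -0.2210²) = 3.4169 (running 7.8005)
  edge 3→4: √(-3.6174² + -1.3421²) = 3.8584 (running 11.6588)
  edge 4→5: √(-0.7311² + -1.4678²) = 1.6398 (running 13.2987)
  edge 5→6: √(1.4410² + -2.7106²) = 3.0699 (running 16.3686)
  edge 6→7: √(2.5170² + -2.6346²) = 3.6436 (running 20.0122)
  edge 7→8: √(2.0795² + 0.6513²) = 2.1791 (running 22.1913)
  edge 8→1: √(2.7996² + 3.4762²) = 4.4633 (running 26.6546)
Perimeter = 26.6546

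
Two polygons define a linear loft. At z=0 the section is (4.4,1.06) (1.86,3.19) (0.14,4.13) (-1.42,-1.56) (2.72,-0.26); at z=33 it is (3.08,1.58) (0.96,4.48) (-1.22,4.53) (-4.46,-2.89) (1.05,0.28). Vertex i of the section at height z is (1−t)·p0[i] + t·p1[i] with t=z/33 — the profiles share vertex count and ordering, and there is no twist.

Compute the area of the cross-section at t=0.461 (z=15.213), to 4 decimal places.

Cross-section at t=0.461: each vertex is (1-t)·p0[i] + t·p1[i].
  v1: (1-0.461)·(4.4,1.06) + 0.461·(3.08,1.58) = (3.7915,1.2997)
  v2: (1-0.461)·(1.86,3.19) + 0.461·(0.96,4.48) = (1.4451,3.7847)
  v3: (1-0.461)·(0.14,4.13) + 0.461·(-1.22,4.53) = (-0.4870,4.3144)
  v4: (1-0.461)·(-1.42,-1.56) + 0.461·(-4.46,-2.89) = (-2.8214,-2.1731)
  v5: (1-0.461)·(2.72,-0.26) + 0.461·(1.05,0.28) = (1.9501,-0.0111)
Shoelace sum Σ(x_i·y_{i+1} − x_{i+1}·y_i):
  i=1: 3.7915·3.7847 − 1.4451·1.2997 = +12.4714 (running +12.4714)
  i=2: 1.4451·4.3144 − -0.4870·3.7847 = +8.0777 (running +20.5491)
  i=3: -0.4870·-2.1731 − -2.8214·4.3144 = +13.2310 (running +33.7801)
  i=4: -2.8214·-0.0111 − 1.9501·-2.1731 = +4.2691 (running +38.0492)
  i=5: 1.9501·1.2997 − 3.7915·-0.0111 = +2.5766 (running +40.6258)
Area = |Σ|/2 = |40.6258|/2 = 20.3129

Area at t=0.461: 20.3129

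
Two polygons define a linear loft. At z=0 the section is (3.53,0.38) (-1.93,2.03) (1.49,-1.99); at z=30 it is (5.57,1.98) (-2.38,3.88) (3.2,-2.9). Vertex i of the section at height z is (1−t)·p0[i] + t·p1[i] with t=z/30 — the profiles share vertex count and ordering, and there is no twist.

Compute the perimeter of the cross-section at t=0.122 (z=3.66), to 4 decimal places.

Perimeter at t=0.122: 15.0986

Cross-section at t=0.122: each vertex is (1-t)·p0[i] + t·p1[i].
  v1: (1-0.122)·(3.53,0.38) + 0.122·(5.57,1.98) = (3.7789,0.5752)
  v2: (1-0.122)·(-1.93,2.03) + 0.122·(-2.38,3.88) = (-1.9849,2.2557)
  v3: (1-0.122)·(1.49,-1.99) + 0.122·(3.2,-2.9) = (1.6986,-2.1010)
Perimeter = Σ |v_{i+1} − v_i|:
  edge 1→2: √(-5.7638² + 1.6805²) = 6.0038 (running 6.0038)
  edge 2→3: √(3.6835² + -4.3567²) = 5.7052 (running 11.7090)
  edge 3→1: √(2.0803² + 2.6762²) = 3.3896 (running 15.0986)
Perimeter = 15.0986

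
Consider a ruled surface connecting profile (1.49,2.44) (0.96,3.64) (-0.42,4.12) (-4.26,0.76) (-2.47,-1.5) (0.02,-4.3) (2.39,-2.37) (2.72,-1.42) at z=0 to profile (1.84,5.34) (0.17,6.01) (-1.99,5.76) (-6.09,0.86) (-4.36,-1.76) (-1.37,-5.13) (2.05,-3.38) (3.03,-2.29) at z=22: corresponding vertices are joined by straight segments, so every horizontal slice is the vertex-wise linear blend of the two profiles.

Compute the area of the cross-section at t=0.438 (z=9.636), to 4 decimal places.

Area at t=0.438: 46.0337

Cross-section at t=0.438: each vertex is (1-t)·p0[i] + t·p1[i].
  v1: (1-0.438)·(1.49,2.44) + 0.438·(1.84,5.34) = (1.6433,3.7102)
  v2: (1-0.438)·(0.96,3.64) + 0.438·(0.17,6.01) = (0.6140,4.6781)
  v3: (1-0.438)·(-0.42,4.12) + 0.438·(-1.99,5.76) = (-1.1077,4.8383)
  v4: (1-0.438)·(-4.26,0.76) + 0.438·(-6.09,0.86) = (-5.0615,0.8038)
  v5: (1-0.438)·(-2.47,-1.5) + 0.438·(-4.36,-1.76) = (-3.2978,-1.6139)
  v6: (1-0.438)·(0.02,-4.3) + 0.438·(-1.37,-5.13) = (-0.5888,-4.6635)
  v7: (1-0.438)·(2.39,-2.37) + 0.438·(2.05,-3.38) = (2.2411,-2.8124)
  v8: (1-0.438)·(2.72,-1.42) + 0.438·(3.03,-2.29) = (2.8558,-1.8011)
Shoelace sum Σ(x_i·y_{i+1} − x_{i+1}·y_i):
  i=1: 1.6433·4.6781 − 0.6140·3.7102 = +5.4095 (running +5.4095)
  i=2: 0.6140·4.8383 − -1.1077·4.6781 = +8.1523 (running +13.5618)
  i=3: -1.1077·0.8038 − -5.0615·4.8383 = +23.5990 (running +37.1608)
  i=4: -5.0615·-1.6139 − -3.2978·0.8038 = +10.8195 (running +47.9803)
  i=5: -3.2978·-4.6635 − -0.5888·-1.6139 = +14.4292 (running +62.4095)
  i=6: -0.5888·-2.8124 − 2.2411·-4.6635 = +12.1074 (running +74.5169)
  i=7: 2.2411·-1.8011 − 2.8558·-2.8124 = +3.9952 (running +78.5121)
  i=8: 2.8558·3.7102 − 1.6433·-1.8011 = +13.5552 (running +92.0673)
Area = |Σ|/2 = |92.0673|/2 = 46.0337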